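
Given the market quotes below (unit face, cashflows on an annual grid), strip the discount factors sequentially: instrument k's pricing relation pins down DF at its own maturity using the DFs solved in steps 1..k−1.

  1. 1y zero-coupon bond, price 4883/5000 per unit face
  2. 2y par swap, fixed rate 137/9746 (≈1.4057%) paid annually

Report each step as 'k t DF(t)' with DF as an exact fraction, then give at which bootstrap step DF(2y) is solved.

step 1 [1y] zero: DF = P = 4883/5000 ≈ 0.976600
step 2 [2y] swap r/1=137/9746: DF=(1 − 137/9746·(0.976600))/(1+137/9746) = 4863/5000 ≈ 0.972600

1 1 4883/5000
2 2 4863/5000
DF(2y) is solved at step 2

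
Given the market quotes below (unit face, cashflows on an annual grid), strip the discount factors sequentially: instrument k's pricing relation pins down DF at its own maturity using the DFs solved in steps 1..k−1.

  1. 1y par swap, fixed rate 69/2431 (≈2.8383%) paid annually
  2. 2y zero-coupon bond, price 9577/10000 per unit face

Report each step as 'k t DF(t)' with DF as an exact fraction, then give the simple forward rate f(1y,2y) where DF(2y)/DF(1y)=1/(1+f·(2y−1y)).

1 1 2431/2500
2 2 9577/10000
f(1y,2y) = ((2431/2500)/(9577/10000) − 1)/(1) = 147/9577 ≈ 1.5349%

step 1 [1y] swap r/1=69/2431: DF=(1 − 69/2431·(0))/(1+69/2431) = 2431/2500 ≈ 0.972400
step 2 [2y] zero: DF = P = 9577/10000 ≈ 0.957700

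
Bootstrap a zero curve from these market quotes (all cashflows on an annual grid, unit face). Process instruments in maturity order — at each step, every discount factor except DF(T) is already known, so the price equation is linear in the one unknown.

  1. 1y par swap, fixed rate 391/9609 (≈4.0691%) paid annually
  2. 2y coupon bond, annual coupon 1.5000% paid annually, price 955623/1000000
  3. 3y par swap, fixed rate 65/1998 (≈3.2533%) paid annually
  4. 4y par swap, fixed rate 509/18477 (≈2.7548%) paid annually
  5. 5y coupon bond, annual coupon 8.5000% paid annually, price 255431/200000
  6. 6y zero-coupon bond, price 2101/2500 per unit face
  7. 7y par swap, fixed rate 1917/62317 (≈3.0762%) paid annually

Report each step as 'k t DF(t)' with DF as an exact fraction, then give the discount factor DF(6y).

step 1 [1y] swap r/1=391/9609: DF=(1 − 391/9609·(0))/(1+391/9609) = 9609/10000 ≈ 0.960900
step 2 [2y] bond c/1=3/200: DF=(955623/1000000 − 3/200·(0.960900))/(1+3/200) = 9273/10000 ≈ 0.927300
step 3 [3y] swap r/1=65/1998: DF=(1 − 65/1998·(0.960900+0.927300))/(1+65/1998) = 909/1000 ≈ 0.909000
step 4 [4y] swap r/1=509/18477: DF=(1 − 509/18477·(0.960900+0.927300+0.909000))/(1+509/18477) = 4491/5000 ≈ 0.898200
step 5 [5y] bond c/1=17/200: DF=(255431/200000 − 17/200·(0.960900+0.927300+0.909000+0.898200))/(1+17/200) = 2219/2500 ≈ 0.887600
step 6 [6y] zero: DF = P = 2101/2500 ≈ 0.840400
step 7 [7y] swap r/1=1917/62317: DF=(1 − 1917/62317·(0.960900+0.927300+0.909000+0.898200+0.887600+0.840400))/(1+1917/62317) = 8083/10000 ≈ 0.808300

1 1 9609/10000
2 2 9273/10000
3 3 909/1000
4 4 4491/5000
5 5 2219/2500
6 6 2101/2500
7 7 8083/10000
DF(6y) = 2101/2500 ≈ 0.840400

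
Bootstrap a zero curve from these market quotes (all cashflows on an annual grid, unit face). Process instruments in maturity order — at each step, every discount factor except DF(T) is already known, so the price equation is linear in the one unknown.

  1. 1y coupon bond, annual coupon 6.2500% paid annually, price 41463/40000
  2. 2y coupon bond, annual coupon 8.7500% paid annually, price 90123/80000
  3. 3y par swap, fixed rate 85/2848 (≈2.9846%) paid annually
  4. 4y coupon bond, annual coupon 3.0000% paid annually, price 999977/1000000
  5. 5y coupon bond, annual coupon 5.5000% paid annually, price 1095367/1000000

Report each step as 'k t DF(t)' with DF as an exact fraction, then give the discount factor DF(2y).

1 1 2439/2500
2 2 4787/5000
3 3 183/200
4 4 8879/10000
5 5 1687/2000
DF(2y) = 4787/5000 ≈ 0.957400

step 1 [1y] bond c/1=1/16: DF=(41463/40000 − 1/16·(0))/(1+1/16) = 2439/2500 ≈ 0.975600
step 2 [2y] bond c/1=7/80: DF=(90123/80000 − 7/80·(0.975600))/(1+7/80) = 4787/5000 ≈ 0.957400
step 3 [3y] swap r/1=85/2848: DF=(1 − 85/2848·(0.975600+0.957400))/(1+85/2848) = 183/200 ≈ 0.915000
step 4 [4y] bond c/1=3/100: DF=(999977/1000000 − 3/100·(0.975600+0.957400+0.915000))/(1+3/100) = 8879/10000 ≈ 0.887900
step 5 [5y] bond c/1=11/200: DF=(1095367/1000000 − 11/200·(0.975600+0.957400+0.915000+0.887900))/(1+11/200) = 1687/2000 ≈ 0.843500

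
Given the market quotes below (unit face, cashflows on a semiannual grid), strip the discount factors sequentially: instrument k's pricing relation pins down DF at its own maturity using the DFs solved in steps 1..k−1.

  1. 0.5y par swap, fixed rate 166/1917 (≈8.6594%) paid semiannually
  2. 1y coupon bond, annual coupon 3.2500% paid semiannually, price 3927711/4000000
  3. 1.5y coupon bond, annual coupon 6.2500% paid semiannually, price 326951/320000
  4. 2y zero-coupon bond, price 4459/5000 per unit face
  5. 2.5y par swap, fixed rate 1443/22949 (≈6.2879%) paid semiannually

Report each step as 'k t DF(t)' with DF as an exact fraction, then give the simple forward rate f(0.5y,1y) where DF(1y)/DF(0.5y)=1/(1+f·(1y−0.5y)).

step 1 [0.5y] swap r/2=83/1917: DF=(1 − 83/1917·(0))/(1+83/1917) = 1917/2000 ≈ 0.958500
step 2 [1y] bond c/2=13/800: DF=(3927711/4000000 − 13/800·(0.958500))/(1+13/800) = 9509/10000 ≈ 0.950900
step 3 [1.5y] bond c/2=1/32: DF=(326951/320000 − 1/32·(0.958500+0.950900))/(1+1/32) = 9329/10000 ≈ 0.932900
step 4 [2y] zero: DF = P = 4459/5000 ≈ 0.891800
step 5 [2.5y] swap r/2=1443/45898: DF=(1 − 1443/45898·(0.958500+0.950900+0.932900+0.891800))/(1+1443/45898) = 8557/10000 ≈ 0.855700

1 1/2 1917/2000
2 1 9509/10000
3 3/2 9329/10000
4 2 4459/5000
5 5/2 8557/10000
f(0.5y,1y) = ((1917/2000)/(9509/10000) − 1)/(1/2) = 152/9509 ≈ 1.5985%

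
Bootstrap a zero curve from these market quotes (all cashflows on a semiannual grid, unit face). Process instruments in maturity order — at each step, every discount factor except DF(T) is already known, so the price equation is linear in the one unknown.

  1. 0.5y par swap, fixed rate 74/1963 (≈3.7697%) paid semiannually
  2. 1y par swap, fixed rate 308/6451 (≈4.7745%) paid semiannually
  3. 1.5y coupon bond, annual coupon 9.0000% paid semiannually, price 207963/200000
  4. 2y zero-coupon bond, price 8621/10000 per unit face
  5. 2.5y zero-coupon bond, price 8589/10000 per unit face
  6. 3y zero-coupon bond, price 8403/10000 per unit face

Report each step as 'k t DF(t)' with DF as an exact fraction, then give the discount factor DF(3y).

1 1/2 1963/2000
2 1 4769/5000
3 3/2 9117/10000
4 2 8621/10000
5 5/2 8589/10000
6 3 8403/10000
DF(3y) = 8403/10000 ≈ 0.840300

step 1 [0.5y] swap r/2=37/1963: DF=(1 − 37/1963·(0))/(1+37/1963) = 1963/2000 ≈ 0.981500
step 2 [1y] swap r/2=154/6451: DF=(1 − 154/6451·(0.981500))/(1+154/6451) = 4769/5000 ≈ 0.953800
step 3 [1.5y] bond c/2=9/200: DF=(207963/200000 − 9/200·(0.981500+0.953800))/(1+9/200) = 9117/10000 ≈ 0.911700
step 4 [2y] zero: DF = P = 8621/10000 ≈ 0.862100
step 5 [2.5y] zero: DF = P = 8589/10000 ≈ 0.858900
step 6 [3y] zero: DF = P = 8403/10000 ≈ 0.840300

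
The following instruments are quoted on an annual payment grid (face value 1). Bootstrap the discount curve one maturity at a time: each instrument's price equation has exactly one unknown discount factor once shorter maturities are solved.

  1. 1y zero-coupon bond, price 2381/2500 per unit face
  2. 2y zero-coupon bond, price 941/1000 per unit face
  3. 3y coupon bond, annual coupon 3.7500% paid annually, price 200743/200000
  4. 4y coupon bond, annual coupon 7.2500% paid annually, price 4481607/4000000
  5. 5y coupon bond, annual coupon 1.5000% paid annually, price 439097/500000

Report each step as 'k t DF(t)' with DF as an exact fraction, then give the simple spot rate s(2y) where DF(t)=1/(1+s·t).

1 1 2381/2500
2 2 941/1000
3 3 899/1000
4 4 8559/10000
5 5 8113/10000
s(2y) = (1/(941/1000) − 1)/(2) = 59/1882 ≈ 3.1350%

step 1 [1y] zero: DF = P = 2381/2500 ≈ 0.952400
step 2 [2y] zero: DF = P = 941/1000 ≈ 0.941000
step 3 [3y] bond c/1=3/80: DF=(200743/200000 − 3/80·(0.952400+0.941000))/(1+3/80) = 899/1000 ≈ 0.899000
step 4 [4y] bond c/1=29/400: DF=(4481607/4000000 − 29/400·(0.952400+0.941000+0.899000))/(1+29/400) = 8559/10000 ≈ 0.855900
step 5 [5y] bond c/1=3/200: DF=(439097/500000 − 3/200·(0.952400+0.941000+0.899000+0.855900))/(1+3/200) = 8113/10000 ≈ 0.811300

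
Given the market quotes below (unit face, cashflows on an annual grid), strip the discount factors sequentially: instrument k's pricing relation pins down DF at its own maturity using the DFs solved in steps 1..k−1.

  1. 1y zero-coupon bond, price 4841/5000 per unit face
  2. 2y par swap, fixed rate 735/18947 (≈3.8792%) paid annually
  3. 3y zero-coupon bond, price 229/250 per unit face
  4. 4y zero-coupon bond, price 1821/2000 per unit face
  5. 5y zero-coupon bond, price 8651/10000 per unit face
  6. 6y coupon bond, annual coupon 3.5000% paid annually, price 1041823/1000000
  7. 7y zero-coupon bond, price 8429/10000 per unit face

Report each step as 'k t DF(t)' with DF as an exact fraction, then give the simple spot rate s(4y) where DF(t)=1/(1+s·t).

step 1 [1y] zero: DF = P = 4841/5000 ≈ 0.968200
step 2 [2y] swap r/1=735/18947: DF=(1 − 735/18947·(0.968200))/(1+735/18947) = 1853/2000 ≈ 0.926500
step 3 [3y] zero: DF = P = 229/250 ≈ 0.916000
step 4 [4y] zero: DF = P = 1821/2000 ≈ 0.910500
step 5 [5y] zero: DF = P = 8651/10000 ≈ 0.865100
step 6 [6y] bond c/1=7/200: DF=(1041823/1000000 − 7/200·(0.968200+0.926500+0.916000+0.910500+0.865100))/(1+7/200) = 1703/2000 ≈ 0.851500
step 7 [7y] zero: DF = P = 8429/10000 ≈ 0.842900

1 1 4841/5000
2 2 1853/2000
3 3 229/250
4 4 1821/2000
5 5 8651/10000
6 6 1703/2000
7 7 8429/10000
s(4y) = (1/(1821/2000) − 1)/(4) = 179/7284 ≈ 2.4574%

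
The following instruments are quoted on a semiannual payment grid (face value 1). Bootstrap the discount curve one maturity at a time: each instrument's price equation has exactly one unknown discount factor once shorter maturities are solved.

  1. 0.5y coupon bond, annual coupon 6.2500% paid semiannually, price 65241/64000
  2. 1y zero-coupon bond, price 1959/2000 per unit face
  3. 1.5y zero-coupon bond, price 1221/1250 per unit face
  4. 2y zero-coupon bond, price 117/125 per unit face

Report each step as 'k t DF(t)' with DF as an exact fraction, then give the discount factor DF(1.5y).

1 1/2 1977/2000
2 1 1959/2000
3 3/2 1221/1250
4 2 117/125
DF(1.5y) = 1221/1250 ≈ 0.976800

step 1 [0.5y] bond c/2=1/32: DF=(65241/64000 − 1/32·(0))/(1+1/32) = 1977/2000 ≈ 0.988500
step 2 [1y] zero: DF = P = 1959/2000 ≈ 0.979500
step 3 [1.5y] zero: DF = P = 1221/1250 ≈ 0.976800
step 4 [2y] zero: DF = P = 117/125 ≈ 0.936000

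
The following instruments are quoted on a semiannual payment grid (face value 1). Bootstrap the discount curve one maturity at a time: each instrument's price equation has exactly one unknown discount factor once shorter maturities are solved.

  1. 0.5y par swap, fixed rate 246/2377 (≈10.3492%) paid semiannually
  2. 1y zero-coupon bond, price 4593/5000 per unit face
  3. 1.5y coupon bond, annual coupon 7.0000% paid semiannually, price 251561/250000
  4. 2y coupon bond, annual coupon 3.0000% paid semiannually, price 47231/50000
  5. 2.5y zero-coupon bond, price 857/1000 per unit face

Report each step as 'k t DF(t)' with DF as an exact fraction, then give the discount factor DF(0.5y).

1 1/2 2377/2500
2 1 4593/5000
3 3/2 909/1000
4 2 556/625
5 5/2 857/1000
DF(0.5y) = 2377/2500 ≈ 0.950800

step 1 [0.5y] swap r/2=123/2377: DF=(1 − 123/2377·(0))/(1+123/2377) = 2377/2500 ≈ 0.950800
step 2 [1y] zero: DF = P = 4593/5000 ≈ 0.918600
step 3 [1.5y] bond c/2=7/200: DF=(251561/250000 − 7/200·(0.950800+0.918600))/(1+7/200) = 909/1000 ≈ 0.909000
step 4 [2y] bond c/2=3/200: DF=(47231/50000 − 3/200·(0.950800+0.918600+0.909000))/(1+3/200) = 556/625 ≈ 0.889600
step 5 [2.5y] zero: DF = P = 857/1000 ≈ 0.857000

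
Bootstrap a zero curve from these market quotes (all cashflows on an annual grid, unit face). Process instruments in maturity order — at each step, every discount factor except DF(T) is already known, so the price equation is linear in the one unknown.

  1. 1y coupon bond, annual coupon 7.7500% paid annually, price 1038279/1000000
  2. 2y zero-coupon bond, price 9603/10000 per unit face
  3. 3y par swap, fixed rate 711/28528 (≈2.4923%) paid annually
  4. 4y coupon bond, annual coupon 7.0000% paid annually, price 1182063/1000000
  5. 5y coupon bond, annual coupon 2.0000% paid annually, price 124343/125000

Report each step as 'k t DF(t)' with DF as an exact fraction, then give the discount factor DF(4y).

step 1 [1y] bond c/1=31/400: DF=(1038279/1000000 − 31/400·(0))/(1+31/400) = 2409/2500 ≈ 0.963600
step 2 [2y] zero: DF = P = 9603/10000 ≈ 0.960300
step 3 [3y] swap r/1=711/28528: DF=(1 − 711/28528·(0.963600+0.960300))/(1+711/28528) = 9289/10000 ≈ 0.928900
step 4 [4y] bond c/1=7/100: DF=(1182063/1000000 − 7/100·(0.963600+0.960300+0.928900))/(1+7/100) = 9181/10000 ≈ 0.918100
step 5 [5y] bond c/1=1/50: DF=(124343/125000 − 1/50·(0.963600+0.960300+0.928900+0.918100))/(1+1/50) = 9013/10000 ≈ 0.901300

1 1 2409/2500
2 2 9603/10000
3 3 9289/10000
4 4 9181/10000
5 5 9013/10000
DF(4y) = 9181/10000 ≈ 0.918100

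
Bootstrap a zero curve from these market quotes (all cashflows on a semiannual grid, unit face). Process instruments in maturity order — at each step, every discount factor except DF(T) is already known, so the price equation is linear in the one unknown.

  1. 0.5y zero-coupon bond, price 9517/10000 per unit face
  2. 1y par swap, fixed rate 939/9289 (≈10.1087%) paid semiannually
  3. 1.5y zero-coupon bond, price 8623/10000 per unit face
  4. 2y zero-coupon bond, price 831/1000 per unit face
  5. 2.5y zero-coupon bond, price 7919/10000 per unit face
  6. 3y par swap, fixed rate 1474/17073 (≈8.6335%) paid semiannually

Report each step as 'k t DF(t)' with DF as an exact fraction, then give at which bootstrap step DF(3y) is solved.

1 1/2 9517/10000
2 1 9061/10000
3 3/2 8623/10000
4 2 831/1000
5 5/2 7919/10000
6 3 7789/10000
DF(3y) is solved at step 6

step 1 [0.5y] zero: DF = P = 9517/10000 ≈ 0.951700
step 2 [1y] swap r/2=939/18578: DF=(1 − 939/18578·(0.951700))/(1+939/18578) = 9061/10000 ≈ 0.906100
step 3 [1.5y] zero: DF = P = 8623/10000 ≈ 0.862300
step 4 [2y] zero: DF = P = 831/1000 ≈ 0.831000
step 5 [2.5y] zero: DF = P = 7919/10000 ≈ 0.791900
step 6 [3y] swap r/2=737/17073: DF=(1 − 737/17073·(0.951700+0.906100+0.862300+0.831000+0.791900))/(1+737/17073) = 7789/10000 ≈ 0.778900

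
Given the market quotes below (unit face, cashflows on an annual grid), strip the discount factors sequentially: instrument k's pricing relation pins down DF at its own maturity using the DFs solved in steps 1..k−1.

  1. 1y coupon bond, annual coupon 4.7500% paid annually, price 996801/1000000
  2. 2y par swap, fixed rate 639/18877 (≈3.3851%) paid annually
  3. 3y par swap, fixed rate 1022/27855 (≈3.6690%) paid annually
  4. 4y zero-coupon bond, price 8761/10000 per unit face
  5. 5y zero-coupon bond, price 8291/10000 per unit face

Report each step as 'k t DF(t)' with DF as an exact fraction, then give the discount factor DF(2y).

step 1 [1y] bond c/1=19/400: DF=(996801/1000000 − 19/400·(0))/(1+19/400) = 2379/2500 ≈ 0.951600
step 2 [2y] swap r/1=639/18877: DF=(1 − 639/18877·(0.951600))/(1+639/18877) = 9361/10000 ≈ 0.936100
step 3 [3y] swap r/1=1022/27855: DF=(1 − 1022/27855·(0.951600+0.936100))/(1+1022/27855) = 4489/5000 ≈ 0.897800
step 4 [4y] zero: DF = P = 8761/10000 ≈ 0.876100
step 5 [5y] zero: DF = P = 8291/10000 ≈ 0.829100

1 1 2379/2500
2 2 9361/10000
3 3 4489/5000
4 4 8761/10000
5 5 8291/10000
DF(2y) = 9361/10000 ≈ 0.936100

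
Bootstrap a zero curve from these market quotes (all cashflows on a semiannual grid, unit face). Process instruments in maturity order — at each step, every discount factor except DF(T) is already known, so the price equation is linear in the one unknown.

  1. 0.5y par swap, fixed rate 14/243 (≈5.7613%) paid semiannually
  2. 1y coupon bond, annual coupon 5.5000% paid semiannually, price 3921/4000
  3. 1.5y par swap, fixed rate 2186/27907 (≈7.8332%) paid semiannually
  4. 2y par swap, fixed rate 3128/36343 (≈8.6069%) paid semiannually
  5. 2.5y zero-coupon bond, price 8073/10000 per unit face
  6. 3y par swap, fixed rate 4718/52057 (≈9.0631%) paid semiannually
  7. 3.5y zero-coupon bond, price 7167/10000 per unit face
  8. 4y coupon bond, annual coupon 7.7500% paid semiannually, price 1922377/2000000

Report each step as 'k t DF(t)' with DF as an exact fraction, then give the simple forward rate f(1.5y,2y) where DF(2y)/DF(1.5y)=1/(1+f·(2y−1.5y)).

step 1 [0.5y] swap r/2=7/243: DF=(1 − 7/243·(0))/(1+7/243) = 243/250 ≈ 0.972000
step 2 [1y] bond c/2=11/400: DF=(3921/4000 − 11/400·(0.972000))/(1+11/400) = 116/125 ≈ 0.928000
step 3 [1.5y] swap r/2=1093/27907: DF=(1 − 1093/27907·(0.972000+0.928000))/(1+1093/27907) = 8907/10000 ≈ 0.890700
step 4 [2y] swap r/2=1564/36343: DF=(1 − 1564/36343·(0.972000+0.928000+0.890700))/(1+1564/36343) = 2109/2500 ≈ 0.843600
step 5 [2.5y] zero: DF = P = 8073/10000 ≈ 0.807300
step 6 [3y] swap r/2=2359/52057: DF=(1 − 2359/52057·(0.972000+0.928000+0.890700+0.843600+0.807300))/(1+2359/52057) = 7641/10000 ≈ 0.764100
step 7 [3.5y] zero: DF = P = 7167/10000 ≈ 0.716700
step 8 [4y] bond c/2=31/800: DF=(1922377/2000000 − 31/800·(0.972000+0.928000+0.890700+0.843600+0.807300+0.764100+0.716700))/(1+31/800) = 1761/2500 ≈ 0.704400

1 1/2 243/250
2 1 116/125
3 3/2 8907/10000
4 2 2109/2500
5 5/2 8073/10000
6 3 7641/10000
7 7/2 7167/10000
8 4 1761/2500
f(1.5y,2y) = ((8907/10000)/(2109/2500) − 1)/(1/2) = 157/1406 ≈ 11.1664%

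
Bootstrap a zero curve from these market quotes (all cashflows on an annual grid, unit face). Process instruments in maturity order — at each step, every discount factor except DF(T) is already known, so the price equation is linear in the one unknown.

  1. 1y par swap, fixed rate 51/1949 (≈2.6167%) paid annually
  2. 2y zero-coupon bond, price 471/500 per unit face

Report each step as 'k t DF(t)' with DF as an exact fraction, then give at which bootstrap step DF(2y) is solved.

step 1 [1y] swap r/1=51/1949: DF=(1 − 51/1949·(0))/(1+51/1949) = 1949/2000 ≈ 0.974500
step 2 [2y] zero: DF = P = 471/500 ≈ 0.942000

1 1 1949/2000
2 2 471/500
DF(2y) is solved at step 2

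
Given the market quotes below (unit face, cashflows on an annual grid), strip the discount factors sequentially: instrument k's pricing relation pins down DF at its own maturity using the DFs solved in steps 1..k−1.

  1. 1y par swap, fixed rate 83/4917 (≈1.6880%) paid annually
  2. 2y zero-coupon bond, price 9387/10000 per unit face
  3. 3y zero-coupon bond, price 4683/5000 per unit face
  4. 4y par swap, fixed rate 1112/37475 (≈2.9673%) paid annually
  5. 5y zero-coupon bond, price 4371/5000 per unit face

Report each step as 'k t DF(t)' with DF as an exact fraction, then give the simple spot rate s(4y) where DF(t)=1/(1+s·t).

step 1 [1y] swap r/1=83/4917: DF=(1 − 83/4917·(0))/(1+83/4917) = 4917/5000 ≈ 0.983400
step 2 [2y] zero: DF = P = 9387/10000 ≈ 0.938700
step 3 [3y] zero: DF = P = 4683/5000 ≈ 0.936600
step 4 [4y] swap r/1=1112/37475: DF=(1 − 1112/37475·(0.983400+0.938700+0.936600))/(1+1112/37475) = 1111/1250 ≈ 0.888800
step 5 [5y] zero: DF = P = 4371/5000 ≈ 0.874200

1 1 4917/5000
2 2 9387/10000
3 3 4683/5000
4 4 1111/1250
5 5 4371/5000
s(4y) = (1/(1111/1250) − 1)/(4) = 139/4444 ≈ 3.1278%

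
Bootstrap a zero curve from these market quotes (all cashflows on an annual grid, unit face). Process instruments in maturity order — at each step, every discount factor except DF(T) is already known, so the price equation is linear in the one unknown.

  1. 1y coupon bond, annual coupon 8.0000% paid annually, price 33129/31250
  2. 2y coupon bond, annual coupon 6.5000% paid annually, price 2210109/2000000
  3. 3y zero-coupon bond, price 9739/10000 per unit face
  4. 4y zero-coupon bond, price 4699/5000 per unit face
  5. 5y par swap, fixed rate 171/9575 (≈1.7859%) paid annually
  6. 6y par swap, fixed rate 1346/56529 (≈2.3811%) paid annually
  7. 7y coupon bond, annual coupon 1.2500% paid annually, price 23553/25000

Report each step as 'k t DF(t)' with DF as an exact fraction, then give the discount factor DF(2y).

step 1 [1y] bond c/1=2/25: DF=(33129/31250 − 2/25·(0))/(1+2/25) = 1227/1250 ≈ 0.981600
step 2 [2y] bond c/1=13/200: DF=(2210109/2000000 − 13/200·(0.981600))/(1+13/200) = 9777/10000 ≈ 0.977700
step 3 [3y] zero: DF = P = 9739/10000 ≈ 0.973900
step 4 [4y] zero: DF = P = 4699/5000 ≈ 0.939800
step 5 [5y] swap r/1=171/9575: DF=(1 − 171/9575·(0.981600+0.977700+0.973900+0.939800))/(1+171/9575) = 1829/2000 ≈ 0.914500
step 6 [6y] swap r/1=1346/56529: DF=(1 − 1346/56529·(0.981600+0.977700+0.973900+0.939800+0.914500))/(1+1346/56529) = 4327/5000 ≈ 0.865400
step 7 [7y] bond c/1=1/80: DF=(23553/25000 − 1/80·(0.981600+0.977700+0.973900+0.939800+0.914500+0.865400))/(1+1/80) = 8607/10000 ≈ 0.860700

1 1 1227/1250
2 2 9777/10000
3 3 9739/10000
4 4 4699/5000
5 5 1829/2000
6 6 4327/5000
7 7 8607/10000
DF(2y) = 9777/10000 ≈ 0.977700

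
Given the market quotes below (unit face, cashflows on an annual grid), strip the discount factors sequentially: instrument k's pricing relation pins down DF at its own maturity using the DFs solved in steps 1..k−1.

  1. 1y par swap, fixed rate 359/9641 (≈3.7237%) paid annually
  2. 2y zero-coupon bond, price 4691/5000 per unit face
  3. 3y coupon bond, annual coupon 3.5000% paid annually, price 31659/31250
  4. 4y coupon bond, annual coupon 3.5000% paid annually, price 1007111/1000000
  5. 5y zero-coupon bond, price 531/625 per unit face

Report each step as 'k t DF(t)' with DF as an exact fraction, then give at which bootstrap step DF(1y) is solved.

step 1 [1y] swap r/1=359/9641: DF=(1 − 359/9641·(0))/(1+359/9641) = 9641/10000 ≈ 0.964100
step 2 [2y] zero: DF = P = 4691/5000 ≈ 0.938200
step 3 [3y] bond c/1=7/200: DF=(31659/31250 − 7/200·(0.964100+0.938200))/(1+7/200) = 1829/2000 ≈ 0.914500
step 4 [4y] bond c/1=7/200: DF=(1007111/1000000 − 7/200·(0.964100+0.938200+0.914500))/(1+7/200) = 4389/5000 ≈ 0.877800
step 5 [5y] zero: DF = P = 531/625 ≈ 0.849600

1 1 9641/10000
2 2 4691/5000
3 3 1829/2000
4 4 4389/5000
5 5 531/625
DF(1y) is solved at step 1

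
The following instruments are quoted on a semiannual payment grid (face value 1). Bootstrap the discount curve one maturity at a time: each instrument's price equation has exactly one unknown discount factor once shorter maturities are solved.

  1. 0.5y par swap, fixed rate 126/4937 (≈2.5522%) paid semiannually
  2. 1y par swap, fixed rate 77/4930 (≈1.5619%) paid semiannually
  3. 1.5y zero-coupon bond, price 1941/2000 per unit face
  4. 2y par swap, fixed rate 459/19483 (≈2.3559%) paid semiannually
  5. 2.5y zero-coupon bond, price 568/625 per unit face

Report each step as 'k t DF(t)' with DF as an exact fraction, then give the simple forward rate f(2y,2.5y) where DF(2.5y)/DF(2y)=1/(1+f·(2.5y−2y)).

step 1 [0.5y] swap r/2=63/4937: DF=(1 − 63/4937·(0))/(1+63/4937) = 4937/5000 ≈ 0.987400
step 2 [1y] swap r/2=77/9860: DF=(1 − 77/9860·(0.987400))/(1+77/9860) = 4923/5000 ≈ 0.984600
step 3 [1.5y] zero: DF = P = 1941/2000 ≈ 0.970500
step 4 [2y] swap r/2=459/38966: DF=(1 − 459/38966·(0.987400+0.984600+0.970500))/(1+459/38966) = 9541/10000 ≈ 0.954100
step 5 [2.5y] zero: DF = P = 568/625 ≈ 0.908800

1 1/2 4937/5000
2 1 4923/5000
3 3/2 1941/2000
4 2 9541/10000
5 5/2 568/625
f(2y,2.5y) = ((9541/10000)/(568/625) − 1)/(1/2) = 453/4544 ≈ 9.9692%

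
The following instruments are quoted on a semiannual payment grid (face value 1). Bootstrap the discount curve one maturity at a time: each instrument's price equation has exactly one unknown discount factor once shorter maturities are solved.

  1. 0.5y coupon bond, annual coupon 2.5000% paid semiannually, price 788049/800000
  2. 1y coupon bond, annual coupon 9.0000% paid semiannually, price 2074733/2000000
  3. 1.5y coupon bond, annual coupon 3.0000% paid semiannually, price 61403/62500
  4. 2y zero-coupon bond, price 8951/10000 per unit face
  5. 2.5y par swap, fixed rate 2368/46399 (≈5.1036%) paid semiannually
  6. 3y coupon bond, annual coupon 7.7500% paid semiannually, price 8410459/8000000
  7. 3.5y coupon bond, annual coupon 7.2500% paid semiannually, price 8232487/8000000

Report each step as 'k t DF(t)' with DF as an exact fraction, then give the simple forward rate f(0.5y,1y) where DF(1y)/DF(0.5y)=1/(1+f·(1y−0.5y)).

step 1 [0.5y] bond c/2=1/80: DF=(788049/800000 − 1/80·(0))/(1+1/80) = 9729/10000 ≈ 0.972900
step 2 [1y] bond c/2=9/200: DF=(2074733/2000000 − 9/200·(0.972900))/(1+9/200) = 2377/2500 ≈ 0.950800
step 3 [1.5y] bond c/2=3/200: DF=(61403/62500 − 3/200·(0.972900+0.950800))/(1+3/200) = 1879/2000 ≈ 0.939500
step 4 [2y] zero: DF = P = 8951/10000 ≈ 0.895100
step 5 [2.5y] swap r/2=1184/46399: DF=(1 − 1184/46399·(0.972900+0.950800+0.939500+0.895100))/(1+1184/46399) = 551/625 ≈ 0.881600
step 6 [3y] bond c/2=31/800: DF=(8410459/8000000 − 31/800·(0.972900+0.950800+0.939500+0.895100+0.881600))/(1+31/800) = 839/1000 ≈ 0.839000
step 7 [3.5y] bond c/2=29/800: DF=(8232487/8000000 − 29/800·(0.972900+0.950800+0.939500+0.895100+0.881600+0.839000))/(1+29/800) = 4007/5000 ≈ 0.801400

1 1/2 9729/10000
2 1 2377/2500
3 3/2 1879/2000
4 2 8951/10000
5 5/2 551/625
6 3 839/1000
7 7/2 4007/5000
f(0.5y,1y) = ((9729/10000)/(2377/2500) − 1)/(1/2) = 221/4754 ≈ 4.6487%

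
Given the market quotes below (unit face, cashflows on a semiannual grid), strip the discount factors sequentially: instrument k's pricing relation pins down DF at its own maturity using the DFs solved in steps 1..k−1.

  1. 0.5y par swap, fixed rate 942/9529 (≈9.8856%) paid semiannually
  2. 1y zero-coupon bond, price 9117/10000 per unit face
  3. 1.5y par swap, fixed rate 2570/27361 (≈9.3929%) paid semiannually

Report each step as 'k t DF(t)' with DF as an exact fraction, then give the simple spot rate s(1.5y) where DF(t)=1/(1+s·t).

1 1/2 9529/10000
2 1 9117/10000
3 3/2 1743/2000
s(1.5y) = (1/(1743/2000) − 1)/(3/2) = 514/5229 ≈ 9.8298%

step 1 [0.5y] swap r/2=471/9529: DF=(1 − 471/9529·(0))/(1+471/9529) = 9529/10000 ≈ 0.952900
step 2 [1y] zero: DF = P = 9117/10000 ≈ 0.911700
step 3 [1.5y] swap r/2=1285/27361: DF=(1 − 1285/27361·(0.952900+0.911700))/(1+1285/27361) = 1743/2000 ≈ 0.871500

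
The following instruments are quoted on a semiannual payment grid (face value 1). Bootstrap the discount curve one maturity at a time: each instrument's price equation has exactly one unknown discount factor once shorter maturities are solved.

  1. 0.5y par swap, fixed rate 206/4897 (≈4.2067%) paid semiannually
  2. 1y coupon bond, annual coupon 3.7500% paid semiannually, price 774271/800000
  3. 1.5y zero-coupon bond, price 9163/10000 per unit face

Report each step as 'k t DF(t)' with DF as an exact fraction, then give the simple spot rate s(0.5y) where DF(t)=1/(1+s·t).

1 1/2 4897/5000
2 1 233/250
3 3/2 9163/10000
s(0.5y) = (1/(4897/5000) − 1)/(1/2) = 206/4897 ≈ 4.2067%

step 1 [0.5y] swap r/2=103/4897: DF=(1 − 103/4897·(0))/(1+103/4897) = 4897/5000 ≈ 0.979400
step 2 [1y] bond c/2=3/160: DF=(774271/800000 − 3/160·(0.979400))/(1+3/160) = 233/250 ≈ 0.932000
step 3 [1.5y] zero: DF = P = 9163/10000 ≈ 0.916300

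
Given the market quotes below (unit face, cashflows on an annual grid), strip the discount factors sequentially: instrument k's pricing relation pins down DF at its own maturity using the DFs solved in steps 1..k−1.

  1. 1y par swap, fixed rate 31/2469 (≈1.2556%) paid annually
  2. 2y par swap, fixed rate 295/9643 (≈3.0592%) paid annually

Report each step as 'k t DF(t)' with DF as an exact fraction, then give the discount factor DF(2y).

step 1 [1y] swap r/1=31/2469: DF=(1 − 31/2469·(0))/(1+31/2469) = 2469/2500 ≈ 0.987600
step 2 [2y] swap r/1=295/9643: DF=(1 − 295/9643·(0.987600))/(1+295/9643) = 941/1000 ≈ 0.941000

1 1 2469/2500
2 2 941/1000
DF(2y) = 941/1000 ≈ 0.941000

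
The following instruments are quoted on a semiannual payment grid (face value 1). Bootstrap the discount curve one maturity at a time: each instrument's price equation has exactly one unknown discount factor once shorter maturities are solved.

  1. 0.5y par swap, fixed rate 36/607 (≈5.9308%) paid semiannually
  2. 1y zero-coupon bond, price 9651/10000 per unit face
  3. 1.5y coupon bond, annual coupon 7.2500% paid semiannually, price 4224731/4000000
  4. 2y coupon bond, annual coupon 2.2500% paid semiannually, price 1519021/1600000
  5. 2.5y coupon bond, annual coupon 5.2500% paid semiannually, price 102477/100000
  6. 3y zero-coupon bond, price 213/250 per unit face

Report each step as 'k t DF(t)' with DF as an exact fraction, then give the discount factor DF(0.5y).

1 1/2 607/625
2 1 9651/10000
3 3/2 1903/2000
4 2 9067/10000
5 5/2 1803/2000
6 3 213/250
DF(0.5y) = 607/625 ≈ 0.971200

step 1 [0.5y] swap r/2=18/607: DF=(1 − 18/607·(0))/(1+18/607) = 607/625 ≈ 0.971200
step 2 [1y] zero: DF = P = 9651/10000 ≈ 0.965100
step 3 [1.5y] bond c/2=29/800: DF=(4224731/4000000 − 29/800·(0.971200+0.965100))/(1+29/800) = 1903/2000 ≈ 0.951500
step 4 [2y] bond c/2=9/800: DF=(1519021/1600000 − 9/800·(0.971200+0.965100+0.951500))/(1+9/800) = 9067/10000 ≈ 0.906700
step 5 [2.5y] bond c/2=21/800: DF=(102477/100000 − 21/800·(0.971200+0.965100+0.951500+0.906700))/(1+21/800) = 1803/2000 ≈ 0.901500
step 6 [3y] zero: DF = P = 213/250 ≈ 0.852000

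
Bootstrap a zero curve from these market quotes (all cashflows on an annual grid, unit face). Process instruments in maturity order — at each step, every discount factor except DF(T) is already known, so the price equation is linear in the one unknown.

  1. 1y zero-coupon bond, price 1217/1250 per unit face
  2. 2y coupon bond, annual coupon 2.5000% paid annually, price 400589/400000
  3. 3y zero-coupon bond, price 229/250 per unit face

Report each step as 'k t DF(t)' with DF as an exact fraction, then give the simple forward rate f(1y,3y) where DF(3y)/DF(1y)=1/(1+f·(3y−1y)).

1 1 1217/1250
2 2 9533/10000
3 3 229/250
f(1y,3y) = ((1217/1250)/(229/250) − 1)/(2) = 36/1145 ≈ 3.1441%

step 1 [1y] zero: DF = P = 1217/1250 ≈ 0.973600
step 2 [2y] bond c/1=1/40: DF=(400589/400000 − 1/40·(0.973600))/(1+1/40) = 9533/10000 ≈ 0.953300
step 3 [3y] zero: DF = P = 229/250 ≈ 0.916000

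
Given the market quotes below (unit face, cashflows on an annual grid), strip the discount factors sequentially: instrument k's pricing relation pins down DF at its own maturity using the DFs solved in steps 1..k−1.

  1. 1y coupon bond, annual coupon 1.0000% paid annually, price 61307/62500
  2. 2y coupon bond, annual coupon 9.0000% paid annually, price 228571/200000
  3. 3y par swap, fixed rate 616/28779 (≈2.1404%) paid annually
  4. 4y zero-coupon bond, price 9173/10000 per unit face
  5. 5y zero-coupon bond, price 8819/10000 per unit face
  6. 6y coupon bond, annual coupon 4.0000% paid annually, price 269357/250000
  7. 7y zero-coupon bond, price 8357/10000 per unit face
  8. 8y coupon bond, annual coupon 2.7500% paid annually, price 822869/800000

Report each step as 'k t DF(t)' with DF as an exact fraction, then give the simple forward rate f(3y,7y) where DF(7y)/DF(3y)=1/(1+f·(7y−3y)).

1 1 607/625
2 2 9683/10000
3 3 1173/1250
4 4 9173/10000
5 5 8819/10000
6 6 8561/10000
7 7 8357/10000
8 8 4153/5000
f(3y,7y) = ((1173/1250)/(8357/10000) − 1)/(4) = 1027/33428 ≈ 3.0723%

step 1 [1y] bond c/1=1/100: DF=(61307/62500 − 1/100·(0))/(1+1/100) = 607/625 ≈ 0.971200
step 2 [2y] bond c/1=9/100: DF=(228571/200000 − 9/100·(0.971200))/(1+9/100) = 9683/10000 ≈ 0.968300
step 3 [3y] swap r/1=616/28779: DF=(1 − 616/28779·(0.971200+0.968300))/(1+616/28779) = 1173/1250 ≈ 0.938400
step 4 [4y] zero: DF = P = 9173/10000 ≈ 0.917300
step 5 [5y] zero: DF = P = 8819/10000 ≈ 0.881900
step 6 [6y] bond c/1=1/25: DF=(269357/250000 − 1/25·(0.971200+0.968300+0.938400+0.917300+0.881900))/(1+1/25) = 8561/10000 ≈ 0.856100
step 7 [7y] zero: DF = P = 8357/10000 ≈ 0.835700
step 8 [8y] bond c/1=11/400: DF=(822869/800000 − 11/400·(0.971200+0.968300+0.938400+0.917300+0.881900+0.856100+0.835700))/(1+11/400) = 4153/5000 ≈ 0.830600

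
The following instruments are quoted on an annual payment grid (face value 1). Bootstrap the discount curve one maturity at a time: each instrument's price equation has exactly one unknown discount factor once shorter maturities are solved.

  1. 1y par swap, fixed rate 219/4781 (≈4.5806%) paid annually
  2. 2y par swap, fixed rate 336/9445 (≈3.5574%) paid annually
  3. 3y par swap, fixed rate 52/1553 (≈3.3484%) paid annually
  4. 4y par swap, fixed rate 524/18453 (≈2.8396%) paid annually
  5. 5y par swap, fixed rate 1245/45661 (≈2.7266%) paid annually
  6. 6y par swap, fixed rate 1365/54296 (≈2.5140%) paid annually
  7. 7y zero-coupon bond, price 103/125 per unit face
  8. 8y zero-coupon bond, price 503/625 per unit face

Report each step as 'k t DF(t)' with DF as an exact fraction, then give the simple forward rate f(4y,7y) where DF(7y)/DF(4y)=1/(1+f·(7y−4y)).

step 1 [1y] swap r/1=219/4781: DF=(1 − 219/4781·(0))/(1+219/4781) = 4781/5000 ≈ 0.956200
step 2 [2y] swap r/1=336/9445: DF=(1 − 336/9445·(0.956200))/(1+336/9445) = 583/625 ≈ 0.932800
step 3 [3y] swap r/1=52/1553: DF=(1 − 52/1553·(0.956200+0.932800))/(1+52/1553) = 1133/1250 ≈ 0.906400
step 4 [4y] swap r/1=524/18453: DF=(1 − 524/18453·(0.956200+0.932800+0.906400))/(1+524/18453) = 1119/1250 ≈ 0.895200
step 5 [5y] swap r/1=1245/45661: DF=(1 − 1245/45661·(0.956200+0.932800+0.906400+0.895200))/(1+1245/45661) = 1751/2000 ≈ 0.875500
step 6 [6y] swap r/1=1365/54296: DF=(1 − 1365/54296·(0.956200+0.932800+0.906400+0.895200+0.875500))/(1+1365/54296) = 1727/2000 ≈ 0.863500
step 7 [7y] zero: DF = P = 103/125 ≈ 0.824000
step 8 [8y] zero: DF = P = 503/625 ≈ 0.804800

1 1 4781/5000
2 2 583/625
3 3 1133/1250
4 4 1119/1250
5 5 1751/2000
6 6 1727/2000
7 7 103/125
8 8 503/625
f(4y,7y) = ((1119/1250)/(103/125) − 1)/(3) = 89/3090 ≈ 2.8803%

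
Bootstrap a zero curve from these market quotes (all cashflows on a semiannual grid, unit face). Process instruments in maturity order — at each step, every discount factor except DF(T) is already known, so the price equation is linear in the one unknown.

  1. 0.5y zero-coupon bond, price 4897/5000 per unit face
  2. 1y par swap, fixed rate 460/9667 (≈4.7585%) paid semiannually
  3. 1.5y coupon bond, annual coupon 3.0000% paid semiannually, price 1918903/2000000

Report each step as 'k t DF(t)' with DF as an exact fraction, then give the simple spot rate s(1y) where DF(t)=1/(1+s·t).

step 1 [0.5y] zero: DF = P = 4897/5000 ≈ 0.979400
step 2 [1y] swap r/2=230/9667: DF=(1 − 230/9667·(0.979400))/(1+230/9667) = 477/500 ≈ 0.954000
step 3 [1.5y] bond c/2=3/200: DF=(1918903/2000000 − 3/200·(0.979400+0.954000))/(1+3/200) = 9167/10000 ≈ 0.916700

1 1/2 4897/5000
2 1 477/500
3 3/2 9167/10000
s(1y) = (1/(477/500) − 1)/(1) = 23/477 ≈ 4.8218%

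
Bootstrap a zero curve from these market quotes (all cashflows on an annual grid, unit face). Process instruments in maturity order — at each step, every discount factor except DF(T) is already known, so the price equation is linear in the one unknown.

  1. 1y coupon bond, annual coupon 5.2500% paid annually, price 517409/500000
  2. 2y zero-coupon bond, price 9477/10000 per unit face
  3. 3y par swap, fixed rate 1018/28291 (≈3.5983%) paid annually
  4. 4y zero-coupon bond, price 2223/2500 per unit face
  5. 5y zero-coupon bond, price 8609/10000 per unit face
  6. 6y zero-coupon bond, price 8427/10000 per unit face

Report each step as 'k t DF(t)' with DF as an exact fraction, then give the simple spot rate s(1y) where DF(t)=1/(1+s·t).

1 1 1229/1250
2 2 9477/10000
3 3 4491/5000
4 4 2223/2500
5 5 8609/10000
6 6 8427/10000
s(1y) = (1/(1229/1250) − 1)/(1) = 21/1229 ≈ 1.7087%

step 1 [1y] bond c/1=21/400: DF=(517409/500000 − 21/400·(0))/(1+21/400) = 1229/1250 ≈ 0.983200
step 2 [2y] zero: DF = P = 9477/10000 ≈ 0.947700
step 3 [3y] swap r/1=1018/28291: DF=(1 − 1018/28291·(0.983200+0.947700))/(1+1018/28291) = 4491/5000 ≈ 0.898200
step 4 [4y] zero: DF = P = 2223/2500 ≈ 0.889200
step 5 [5y] zero: DF = P = 8609/10000 ≈ 0.860900
step 6 [6y] zero: DF = P = 8427/10000 ≈ 0.842700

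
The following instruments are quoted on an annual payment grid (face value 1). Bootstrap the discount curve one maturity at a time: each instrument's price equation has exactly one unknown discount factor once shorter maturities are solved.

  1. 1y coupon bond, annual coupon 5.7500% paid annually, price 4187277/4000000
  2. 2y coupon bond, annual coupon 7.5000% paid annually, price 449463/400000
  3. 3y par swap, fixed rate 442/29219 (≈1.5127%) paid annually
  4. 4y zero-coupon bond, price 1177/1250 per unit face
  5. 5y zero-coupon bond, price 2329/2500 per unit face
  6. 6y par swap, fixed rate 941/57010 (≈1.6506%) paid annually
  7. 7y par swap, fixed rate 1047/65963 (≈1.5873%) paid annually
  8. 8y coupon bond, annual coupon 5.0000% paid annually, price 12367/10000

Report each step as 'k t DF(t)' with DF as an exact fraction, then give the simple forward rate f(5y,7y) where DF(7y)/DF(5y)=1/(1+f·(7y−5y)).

1 1 9899/10000
2 2 4881/5000
3 3 4779/5000
4 4 1177/1250
5 5 2329/2500
6 6 9059/10000
7 7 8953/10000
8 8 8637/10000
f(5y,7y) = ((2329/2500)/(8953/10000) − 1)/(2) = 363/17906 ≈ 2.0273%

step 1 [1y] bond c/1=23/400: DF=(4187277/4000000 − 23/400·(0))/(1+23/400) = 9899/10000 ≈ 0.989900
step 2 [2y] bond c/1=3/40: DF=(449463/400000 − 3/40·(0.989900))/(1+3/40) = 4881/5000 ≈ 0.976200
step 3 [3y] swap r/1=442/29219: DF=(1 − 442/29219·(0.989900+0.976200))/(1+442/29219) = 4779/5000 ≈ 0.955800
step 4 [4y] zero: DF = P = 1177/1250 ≈ 0.941600
step 5 [5y] zero: DF = P = 2329/2500 ≈ 0.931600
step 6 [6y] swap r/1=941/57010: DF=(1 − 941/57010·(0.989900+0.976200+0.955800+0.941600+0.931600))/(1+941/57010) = 9059/10000 ≈ 0.905900
step 7 [7y] swap r/1=1047/65963: DF=(1 − 1047/65963·(0.989900+0.976200+0.955800+0.941600+0.931600+0.905900))/(1+1047/65963) = 8953/10000 ≈ 0.895300
step 8 [8y] bond c/1=1/20: DF=(12367/10000 − 1/20·(0.989900+0.976200+0.955800+0.941600+0.931600+0.905900+0.895300))/(1+1/20) = 8637/10000 ≈ 0.863700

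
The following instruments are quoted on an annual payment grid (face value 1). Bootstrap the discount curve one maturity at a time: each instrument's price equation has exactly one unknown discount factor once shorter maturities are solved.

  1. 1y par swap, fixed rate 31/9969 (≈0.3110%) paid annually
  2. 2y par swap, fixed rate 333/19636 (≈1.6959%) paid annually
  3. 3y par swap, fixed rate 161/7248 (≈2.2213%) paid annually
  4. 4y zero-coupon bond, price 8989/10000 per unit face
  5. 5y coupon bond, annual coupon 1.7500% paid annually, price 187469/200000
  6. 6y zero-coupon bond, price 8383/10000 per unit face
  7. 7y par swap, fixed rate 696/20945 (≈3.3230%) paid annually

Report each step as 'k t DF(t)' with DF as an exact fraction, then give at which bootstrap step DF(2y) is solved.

1 1 9969/10000
2 2 9667/10000
3 3 2339/2500
4 4 8989/10000
5 5 8559/10000
6 6 8383/10000
7 7 989/1250
DF(2y) is solved at step 2

step 1 [1y] swap r/1=31/9969: DF=(1 − 31/9969·(0))/(1+31/9969) = 9969/10000 ≈ 0.996900
step 2 [2y] swap r/1=333/19636: DF=(1 − 333/19636·(0.996900))/(1+333/19636) = 9667/10000 ≈ 0.966700
step 3 [3y] swap r/1=161/7248: DF=(1 − 161/7248·(0.996900+0.966700))/(1+161/7248) = 2339/2500 ≈ 0.935600
step 4 [4y] zero: DF = P = 8989/10000 ≈ 0.898900
step 5 [5y] bond c/1=7/400: DF=(187469/200000 − 7/400·(0.996900+0.966700+0.935600+0.898900))/(1+7/400) = 8559/10000 ≈ 0.855900
step 6 [6y] zero: DF = P = 8383/10000 ≈ 0.838300
step 7 [7y] swap r/1=696/20945: DF=(1 − 696/20945·(0.996900+0.966700+0.935600+0.898900+0.855900+0.838300))/(1+696/20945) = 989/1250 ≈ 0.791200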